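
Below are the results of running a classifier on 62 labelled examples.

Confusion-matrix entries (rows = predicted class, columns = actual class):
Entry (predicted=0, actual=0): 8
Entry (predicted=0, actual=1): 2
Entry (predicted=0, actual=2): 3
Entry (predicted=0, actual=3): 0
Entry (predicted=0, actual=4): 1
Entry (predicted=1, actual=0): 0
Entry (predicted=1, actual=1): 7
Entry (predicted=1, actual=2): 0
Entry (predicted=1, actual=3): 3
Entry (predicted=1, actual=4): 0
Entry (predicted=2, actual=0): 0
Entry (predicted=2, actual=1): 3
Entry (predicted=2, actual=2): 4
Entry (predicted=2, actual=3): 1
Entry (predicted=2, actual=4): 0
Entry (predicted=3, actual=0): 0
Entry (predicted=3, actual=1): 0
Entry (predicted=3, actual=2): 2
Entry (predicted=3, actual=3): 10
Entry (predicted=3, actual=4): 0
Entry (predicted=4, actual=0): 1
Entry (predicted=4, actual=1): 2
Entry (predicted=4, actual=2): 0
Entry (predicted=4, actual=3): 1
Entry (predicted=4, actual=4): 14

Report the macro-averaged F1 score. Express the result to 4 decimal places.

0.6678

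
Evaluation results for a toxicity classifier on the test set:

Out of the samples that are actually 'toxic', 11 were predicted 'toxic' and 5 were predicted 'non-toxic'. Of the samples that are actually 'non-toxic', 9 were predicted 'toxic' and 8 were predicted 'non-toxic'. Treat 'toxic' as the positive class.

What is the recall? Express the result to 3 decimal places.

Recall = TP/(TP+FN) = 11/(11+5) = 11/16 = 0.688

0.688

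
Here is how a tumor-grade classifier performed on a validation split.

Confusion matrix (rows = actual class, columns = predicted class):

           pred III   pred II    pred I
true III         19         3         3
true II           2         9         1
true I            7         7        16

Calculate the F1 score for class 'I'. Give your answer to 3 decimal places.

0.640

One-vs-rest for 'I': TP = diagonal; FP = other classes predicted 'I'; FN = 'I' predicted as other.
F1 score = 2·TP/(2·TP+FP+FN).
I: TP=16, FP=3+1=4, FN=7+7=14 → 32/50 = 0.6400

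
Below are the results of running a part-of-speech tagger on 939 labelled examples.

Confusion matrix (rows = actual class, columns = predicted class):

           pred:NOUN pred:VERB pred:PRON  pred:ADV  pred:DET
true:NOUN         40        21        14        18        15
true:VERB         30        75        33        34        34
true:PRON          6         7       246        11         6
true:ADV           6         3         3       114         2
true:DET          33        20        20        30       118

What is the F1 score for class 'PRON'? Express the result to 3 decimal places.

0.831

F1 score = 2·TP/(2·TP+FP+FN).
PRON: TP=246, FP=14+33+3+20=70, FN=6+7+11+6=30 → 492/592 = 0.8311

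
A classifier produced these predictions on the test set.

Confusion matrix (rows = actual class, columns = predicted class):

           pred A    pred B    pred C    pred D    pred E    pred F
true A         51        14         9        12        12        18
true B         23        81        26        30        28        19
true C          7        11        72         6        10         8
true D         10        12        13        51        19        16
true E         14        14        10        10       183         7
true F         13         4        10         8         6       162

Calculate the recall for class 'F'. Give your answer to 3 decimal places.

0.798

recall = TP/(TP+FN).
F: TP=162, FN=13+4+10+8+6=41 → 162/203 = 0.7980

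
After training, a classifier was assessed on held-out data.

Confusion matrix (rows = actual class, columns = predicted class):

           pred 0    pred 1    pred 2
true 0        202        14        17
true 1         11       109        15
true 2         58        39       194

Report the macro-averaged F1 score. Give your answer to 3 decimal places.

0.762

Per-class F1 score (2·TP/(2·TP+FP+FN)):
  0: TP=202, FP=11+58=69, FN=14+17=31 → 404/504 = 0.8016
  1: TP=109, FP=14+39=53, FN=11+15=26 → 218/297 = 0.7340
  2: TP=194, FP=17+15=32, FN=58+39=97 → 388/517 = 0.7505
Macro-F1 score = mean = (0.8016 + 0.7340 + 0.7505) / 3 = 0.762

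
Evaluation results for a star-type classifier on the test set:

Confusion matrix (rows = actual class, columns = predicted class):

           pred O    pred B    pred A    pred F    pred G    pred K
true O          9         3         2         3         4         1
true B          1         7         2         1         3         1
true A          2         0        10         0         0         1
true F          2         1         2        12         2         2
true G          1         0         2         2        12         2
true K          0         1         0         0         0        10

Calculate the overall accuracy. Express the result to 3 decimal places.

0.594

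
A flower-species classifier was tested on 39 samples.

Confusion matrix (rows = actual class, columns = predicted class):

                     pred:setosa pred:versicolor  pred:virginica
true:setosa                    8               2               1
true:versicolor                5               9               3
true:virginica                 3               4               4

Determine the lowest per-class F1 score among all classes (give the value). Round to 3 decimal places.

0.421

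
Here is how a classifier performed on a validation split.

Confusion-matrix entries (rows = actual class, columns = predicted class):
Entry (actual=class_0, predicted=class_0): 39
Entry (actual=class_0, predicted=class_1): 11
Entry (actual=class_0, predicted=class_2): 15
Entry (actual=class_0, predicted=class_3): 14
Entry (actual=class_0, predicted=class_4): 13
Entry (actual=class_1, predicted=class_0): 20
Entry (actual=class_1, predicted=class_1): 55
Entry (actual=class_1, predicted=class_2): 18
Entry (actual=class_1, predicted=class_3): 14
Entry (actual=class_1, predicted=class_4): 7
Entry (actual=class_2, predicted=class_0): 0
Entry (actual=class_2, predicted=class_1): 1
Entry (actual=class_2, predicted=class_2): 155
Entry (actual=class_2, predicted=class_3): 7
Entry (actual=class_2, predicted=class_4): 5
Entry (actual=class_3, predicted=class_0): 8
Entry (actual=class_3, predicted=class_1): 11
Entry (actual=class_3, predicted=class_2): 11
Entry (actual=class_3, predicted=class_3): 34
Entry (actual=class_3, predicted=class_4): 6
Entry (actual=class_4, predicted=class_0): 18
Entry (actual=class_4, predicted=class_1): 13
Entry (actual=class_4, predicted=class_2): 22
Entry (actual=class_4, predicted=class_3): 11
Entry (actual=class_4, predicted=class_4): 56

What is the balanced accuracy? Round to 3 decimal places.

Balanced accuracy = mean of per-class recall.
  class_0: recall = 39/92 = 0.4239
  class_1: recall = 55/114 = 0.4825
  class_2: recall = 155/168 = 0.9226
  class_3: recall = 34/70 = 0.4857
  class_4: recall = 56/120 = 0.4667
Mean = (0.4239 + 0.4825 + 0.9226 + 0.4857 + 0.4667) / 5 = 0.556

0.556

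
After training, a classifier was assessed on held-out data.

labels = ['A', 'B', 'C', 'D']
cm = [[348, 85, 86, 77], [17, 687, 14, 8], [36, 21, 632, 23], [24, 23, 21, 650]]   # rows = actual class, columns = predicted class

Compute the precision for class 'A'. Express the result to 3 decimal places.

One-vs-rest for 'A': TP = diagonal; FP = other classes predicted 'A'; FN = 'A' predicted as other.
precision = TP/(TP+FP).
A: TP=348, FP=17+36+24=77 → 348/425 = 0.8188

0.819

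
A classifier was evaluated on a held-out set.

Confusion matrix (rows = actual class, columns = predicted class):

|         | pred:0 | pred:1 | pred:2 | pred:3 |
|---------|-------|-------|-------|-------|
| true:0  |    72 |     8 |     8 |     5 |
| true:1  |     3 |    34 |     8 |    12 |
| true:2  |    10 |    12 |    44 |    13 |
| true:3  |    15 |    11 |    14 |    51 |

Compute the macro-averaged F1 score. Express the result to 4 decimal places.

Per-class F1 score (2·TP/(2·TP+FP+FN)):
  0: TP=72, FP=3+10+15=28, FN=8+8+5=21 → 144/193 = 0.74611
  1: TP=34, FP=8+12+11=31, FN=3+8+12=23 → 68/122 = 0.55738
  2: TP=44, FP=8+8+14=30, FN=10+12+13=35 → 88/153 = 0.57516
  3: TP=51, FP=5+12+13=30, FN=15+11+14=40 → 102/172 = 0.59302
Macro-F1 score = mean = (0.74611 + 0.55738 + 0.57516 + 0.59302) / 4 = 0.6179

0.6179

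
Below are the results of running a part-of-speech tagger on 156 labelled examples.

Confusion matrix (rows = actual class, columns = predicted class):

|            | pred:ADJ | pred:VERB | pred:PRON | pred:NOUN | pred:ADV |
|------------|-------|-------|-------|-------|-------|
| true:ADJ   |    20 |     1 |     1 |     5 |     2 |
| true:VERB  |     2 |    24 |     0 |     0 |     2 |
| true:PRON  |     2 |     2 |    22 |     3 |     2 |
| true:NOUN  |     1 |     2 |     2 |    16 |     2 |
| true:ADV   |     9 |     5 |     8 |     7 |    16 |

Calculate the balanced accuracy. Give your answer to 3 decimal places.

0.662

Balanced accuracy = mean of per-class recall.
  ADJ: recall = 20/29 = 0.6897
  VERB: recall = 24/28 = 0.8571
  PRON: recall = 22/31 = 0.7097
  NOUN: recall = 16/23 = 0.6957
  ADV: recall = 16/45 = 0.3556
Mean = (0.6897 + 0.8571 + 0.7097 + 0.6957 + 0.3556) / 5 = 0.662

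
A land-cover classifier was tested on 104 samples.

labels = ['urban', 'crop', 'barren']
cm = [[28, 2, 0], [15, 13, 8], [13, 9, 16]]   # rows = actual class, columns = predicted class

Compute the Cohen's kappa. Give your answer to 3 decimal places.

0.336

Observed agreement pₒ = trace/N = 57/104 = 0.5481
Expected agreement pₑ = Σ (rowᵢ·colᵢ)/N² = (30·56 + 36·24 + 38·24)/104² = 0.3195
κ = (pₒ − pₑ)/(1 − pₑ) = (0.5481 − 0.3195)/(1 − 0.3195) = 0.336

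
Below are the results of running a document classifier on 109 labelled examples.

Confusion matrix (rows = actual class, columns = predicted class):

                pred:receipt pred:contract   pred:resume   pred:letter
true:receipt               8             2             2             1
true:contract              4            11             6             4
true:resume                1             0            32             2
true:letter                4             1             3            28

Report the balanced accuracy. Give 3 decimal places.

0.687

Balanced accuracy = mean of per-class recall.
  receipt: recall = 8/13 = 0.6154
  contract: recall = 11/25 = 0.4400
  resume: recall = 32/35 = 0.9143
  letter: recall = 28/36 = 0.7778
Mean = (0.6154 + 0.4400 + 0.9143 + 0.7778) / 4 = 0.687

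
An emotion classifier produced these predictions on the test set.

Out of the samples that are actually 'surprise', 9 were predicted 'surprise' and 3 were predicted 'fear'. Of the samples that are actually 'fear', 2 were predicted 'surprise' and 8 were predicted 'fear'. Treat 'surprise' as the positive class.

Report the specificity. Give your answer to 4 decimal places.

0.8000

Specificity = TN/(TN+FP) = 8/(8+2) = 0.8000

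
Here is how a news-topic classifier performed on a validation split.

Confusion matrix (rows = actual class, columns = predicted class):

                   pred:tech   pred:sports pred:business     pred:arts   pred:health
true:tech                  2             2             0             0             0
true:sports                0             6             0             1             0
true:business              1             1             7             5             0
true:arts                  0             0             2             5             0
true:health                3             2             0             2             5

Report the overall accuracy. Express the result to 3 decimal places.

0.568

Accuracy = trace / total = (2+6+7+5+5=25) / 44 = 25/44 = 0.568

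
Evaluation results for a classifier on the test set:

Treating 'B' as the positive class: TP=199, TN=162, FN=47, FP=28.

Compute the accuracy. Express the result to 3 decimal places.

Accuracy = (TP+TN)/N = (199+162)/436 = 0.828

0.828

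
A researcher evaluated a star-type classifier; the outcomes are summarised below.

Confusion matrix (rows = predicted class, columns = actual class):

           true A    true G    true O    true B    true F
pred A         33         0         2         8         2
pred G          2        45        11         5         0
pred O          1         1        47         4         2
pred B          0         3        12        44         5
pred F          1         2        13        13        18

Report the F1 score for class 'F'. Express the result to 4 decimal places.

Treat 'F' as positive and all other classes as negative.
F1 score = 2·TP/(2·TP+FP+FN).
F: TP=18, FP=1+2+13+13=29, FN=2+0+2+5=9 → 36/74 = 0.48649

0.4865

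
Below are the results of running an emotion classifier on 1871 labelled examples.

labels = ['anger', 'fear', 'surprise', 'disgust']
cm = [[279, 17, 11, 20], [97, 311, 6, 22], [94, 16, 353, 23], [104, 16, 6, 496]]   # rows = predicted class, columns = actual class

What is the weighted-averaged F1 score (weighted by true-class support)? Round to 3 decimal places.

0.756

Per-class F1 score (2·TP/(2·TP+FP+FN)):
  anger: TP=279, FP=17+11+20=48, FN=97+94+104=295 → 558/901 = 0.6193
  fear: TP=311, FP=97+6+22=125, FN=17+16+16=49 → 622/796 = 0.7814
  surprise: TP=353, FP=94+16+23=133, FN=11+6+6=23 → 706/862 = 0.8190
  disgust: TP=496, FP=104+16+6=126, FN=20+22+23=65 → 992/1183 = 0.8385
Weighted-F1 score = Σ (supportᵢ/N)·F1 scoreᵢ with N=1871: (574/1871)·0.6193 + (360/1871)·0.7814 + (376/1871)·0.8190 + (561/1871)·0.8385 = 0.756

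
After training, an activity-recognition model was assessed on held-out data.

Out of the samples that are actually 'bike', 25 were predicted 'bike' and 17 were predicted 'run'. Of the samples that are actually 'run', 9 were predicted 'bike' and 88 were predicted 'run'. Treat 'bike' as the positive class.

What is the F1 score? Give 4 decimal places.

Precision = TP/(TP+FP) = 25/34 = 0.7353
Recall = TP/(TP+FN) = 25/42 = 0.5952
F1 = 2·TP/(2·TP+FP+FN) = 50/76 = 0.6579

0.6579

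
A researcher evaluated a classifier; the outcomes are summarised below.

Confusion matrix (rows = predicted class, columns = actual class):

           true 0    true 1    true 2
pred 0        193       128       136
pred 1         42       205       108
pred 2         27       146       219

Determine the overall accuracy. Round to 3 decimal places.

0.512

Accuracy = trace / total = (193+205+219=617) / 1204 = 617/1204 = 0.512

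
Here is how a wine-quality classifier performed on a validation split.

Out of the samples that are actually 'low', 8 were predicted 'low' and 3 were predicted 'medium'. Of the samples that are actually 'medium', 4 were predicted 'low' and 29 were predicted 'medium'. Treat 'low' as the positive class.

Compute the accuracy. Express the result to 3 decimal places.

0.841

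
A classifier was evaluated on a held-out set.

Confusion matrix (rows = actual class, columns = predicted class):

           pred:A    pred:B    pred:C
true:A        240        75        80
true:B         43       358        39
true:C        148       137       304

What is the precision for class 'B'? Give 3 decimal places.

0.628

One-vs-rest for 'B': TP = diagonal; FP = other classes predicted 'B'; FN = 'B' predicted as other.
precision = TP/(TP+FP).
B: TP=358, FP=75+137=212 → 358/570 = 0.6281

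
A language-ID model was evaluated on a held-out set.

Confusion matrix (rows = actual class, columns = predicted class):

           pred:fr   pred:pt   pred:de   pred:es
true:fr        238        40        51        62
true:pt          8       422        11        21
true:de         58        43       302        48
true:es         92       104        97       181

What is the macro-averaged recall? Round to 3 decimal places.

0.643

Per-class recall (TP/(TP+FN)):
  fr: TP=238, FN=40+51+62=153 → 238/391 = 0.6087
  pt: TP=422, FN=8+11+21=40 → 422/462 = 0.9134
  de: TP=302, FN=58+43+48=149 → 302/451 = 0.6696
  es: TP=181, FN=92+104+97=293 → 181/474 = 0.3819
Macro-recall = mean = (0.6087 + 0.9134 + 0.6696 + 0.3819) / 4 = 0.643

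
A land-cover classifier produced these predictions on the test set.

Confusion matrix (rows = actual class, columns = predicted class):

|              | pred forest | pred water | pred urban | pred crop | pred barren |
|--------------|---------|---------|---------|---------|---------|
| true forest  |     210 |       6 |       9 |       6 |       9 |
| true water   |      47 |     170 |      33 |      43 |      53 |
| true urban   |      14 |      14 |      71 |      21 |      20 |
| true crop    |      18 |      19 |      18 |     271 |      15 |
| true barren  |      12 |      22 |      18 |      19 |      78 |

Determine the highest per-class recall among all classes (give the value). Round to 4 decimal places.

0.8750

Per-class recall (TP/(TP+FN)):
  forest: TP=210, FN=6+9+6+9=30 → 210/240 = 0.87500
  water: TP=170, FN=47+33+43+53=176 → 170/346 = 0.49133
  urban: TP=71, FN=14+14+21+20=69 → 71/140 = 0.50714
  crop: TP=271, FN=18+19+18+15=70 → 271/341 = 0.79472
  barren: TP=78, FN=12+22+18+19=71 → 78/149 = 0.52349
Highest is class 'forest' with recall = 0.8750.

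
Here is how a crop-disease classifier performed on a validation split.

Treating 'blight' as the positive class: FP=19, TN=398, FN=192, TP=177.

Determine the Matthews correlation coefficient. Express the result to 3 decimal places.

0.501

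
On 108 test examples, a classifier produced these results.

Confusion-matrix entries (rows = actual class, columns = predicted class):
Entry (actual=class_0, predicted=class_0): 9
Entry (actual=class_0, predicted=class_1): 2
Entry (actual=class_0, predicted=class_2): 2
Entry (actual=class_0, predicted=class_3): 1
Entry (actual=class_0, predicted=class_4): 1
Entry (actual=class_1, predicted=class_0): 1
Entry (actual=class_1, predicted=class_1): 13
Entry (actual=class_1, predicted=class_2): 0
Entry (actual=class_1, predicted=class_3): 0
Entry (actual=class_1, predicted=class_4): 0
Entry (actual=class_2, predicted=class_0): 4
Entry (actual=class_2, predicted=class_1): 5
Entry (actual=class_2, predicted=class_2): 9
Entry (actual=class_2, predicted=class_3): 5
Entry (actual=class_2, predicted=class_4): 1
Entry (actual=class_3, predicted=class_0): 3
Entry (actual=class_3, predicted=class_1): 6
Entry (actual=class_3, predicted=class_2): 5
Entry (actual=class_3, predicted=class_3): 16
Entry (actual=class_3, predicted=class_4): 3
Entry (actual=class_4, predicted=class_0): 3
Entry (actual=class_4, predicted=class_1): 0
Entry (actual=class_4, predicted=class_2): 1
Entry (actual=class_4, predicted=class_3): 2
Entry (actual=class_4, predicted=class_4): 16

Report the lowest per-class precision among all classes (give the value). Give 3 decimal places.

0.450

Per-class precision (TP/(TP+FP)):
  class_0: TP=9, FP=1+4+3+3=11 → 9/20 = 0.4500
  class_1: TP=13, FP=2+5+6+0=13 → 13/26 = 0.5000
  class_2: TP=9, FP=2+0+5+1=8 → 9/17 = 0.5294
  class_3: TP=16, FP=1+0+5+2=8 → 16/24 = 0.6667
  class_4: TP=16, FP=1+0+1+3=5 → 16/21 = 0.7619
Lowest is class 'class_0' with precision = 0.450.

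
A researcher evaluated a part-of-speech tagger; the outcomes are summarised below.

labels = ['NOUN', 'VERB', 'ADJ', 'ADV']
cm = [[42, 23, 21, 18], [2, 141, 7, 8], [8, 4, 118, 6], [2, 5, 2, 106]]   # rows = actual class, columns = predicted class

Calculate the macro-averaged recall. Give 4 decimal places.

0.7714

Per-class recall (TP/(TP+FN)):
  NOUN: TP=42, FN=23+21+18=62 → 42/104 = 0.40385
  VERB: TP=141, FN=2+7+8=17 → 141/158 = 0.89241
  ADJ: TP=118, FN=8+4+6=18 → 118/136 = 0.86765
  ADV: TP=106, FN=2+5+2=9 → 106/115 = 0.92174
Macro-recall = mean = (0.40385 + 0.89241 + 0.86765 + 0.92174) / 4 = 0.7714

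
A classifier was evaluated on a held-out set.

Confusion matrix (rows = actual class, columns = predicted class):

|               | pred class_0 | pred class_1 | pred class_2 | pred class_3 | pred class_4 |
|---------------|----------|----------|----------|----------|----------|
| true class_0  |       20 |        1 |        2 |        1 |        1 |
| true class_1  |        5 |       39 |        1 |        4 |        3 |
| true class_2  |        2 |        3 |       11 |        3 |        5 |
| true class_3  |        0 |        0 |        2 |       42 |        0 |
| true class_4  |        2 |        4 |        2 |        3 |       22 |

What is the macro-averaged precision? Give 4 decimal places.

0.7265

Per-class precision (TP/(TP+FP)):
  class_0: TP=20, FP=5+2+0+2=9 → 20/29 = 0.68966
  class_1: TP=39, FP=1+3+0+4=8 → 39/47 = 0.82979
  class_2: TP=11, FP=2+1+2+2=7 → 11/18 = 0.61111
  class_3: TP=42, FP=1+4+3+3=11 → 42/53 = 0.79245
  class_4: TP=22, FP=1+3+5+0=9 → 22/31 = 0.70968
Macro-precision = mean = (0.68966 + 0.82979 + 0.61111 + 0.79245 + 0.70968) / 5 = 0.7265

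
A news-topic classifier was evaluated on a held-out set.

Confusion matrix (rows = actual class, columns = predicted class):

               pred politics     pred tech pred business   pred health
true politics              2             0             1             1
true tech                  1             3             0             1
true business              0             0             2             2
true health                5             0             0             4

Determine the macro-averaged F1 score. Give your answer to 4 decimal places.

Per-class F1 score (2·TP/(2·TP+FP+FN)):
  politics: TP=2, FP=1+0+5=6, FN=0+1+1=2 → 4/12 = 0.33333
  tech: TP=3, FP=0+0+0=0, FN=1+0+1=2 → 6/8 = 0.75000
  business: TP=2, FP=1+0+0=1, FN=0+0+2=2 → 4/7 = 0.57143
  health: TP=4, FP=1+1+2=4, FN=5+0+0=5 → 8/17 = 0.47059
Macro-F1 score = mean = (0.33333 + 0.75000 + 0.57143 + 0.47059) / 4 = 0.5313

0.5313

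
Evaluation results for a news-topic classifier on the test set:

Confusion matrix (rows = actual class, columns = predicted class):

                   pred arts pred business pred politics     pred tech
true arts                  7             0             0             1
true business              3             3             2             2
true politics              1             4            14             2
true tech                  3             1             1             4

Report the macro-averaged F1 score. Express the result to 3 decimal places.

0.538

Per-class F1 score (2·TP/(2·TP+FP+FN)):
  arts: TP=7, FP=3+1+3=7, FN=0+0+1=1 → 14/22 = 0.6364
  business: TP=3, FP=0+4+1=5, FN=3+2+2=7 → 6/18 = 0.3333
  politics: TP=14, FP=0+2+1=3, FN=1+4+2=7 → 28/38 = 0.7368
  tech: TP=4, FP=1+2+2=5, FN=3+1+1=5 → 8/18 = 0.4444
Macro-F1 score = mean = (0.6364 + 0.3333 + 0.7368 + 0.4444) / 4 = 0.538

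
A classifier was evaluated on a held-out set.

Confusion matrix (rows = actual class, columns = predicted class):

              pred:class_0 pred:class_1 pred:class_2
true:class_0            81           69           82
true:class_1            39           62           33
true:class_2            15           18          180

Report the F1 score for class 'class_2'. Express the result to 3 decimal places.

0.709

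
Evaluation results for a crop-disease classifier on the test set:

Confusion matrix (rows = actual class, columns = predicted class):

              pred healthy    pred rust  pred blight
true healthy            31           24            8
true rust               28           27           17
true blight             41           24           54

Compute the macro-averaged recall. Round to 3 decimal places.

Per-class recall (TP/(TP+FN)):
  healthy: TP=31, FN=24+8=32 → 31/63 = 0.4921
  rust: TP=27, FN=28+17=45 → 27/72 = 0.3750
  blight: TP=54, FN=41+24=65 → 54/119 = 0.4538
Macro-recall = mean = (0.4921 + 0.3750 + 0.4538) / 3 = 0.440

0.440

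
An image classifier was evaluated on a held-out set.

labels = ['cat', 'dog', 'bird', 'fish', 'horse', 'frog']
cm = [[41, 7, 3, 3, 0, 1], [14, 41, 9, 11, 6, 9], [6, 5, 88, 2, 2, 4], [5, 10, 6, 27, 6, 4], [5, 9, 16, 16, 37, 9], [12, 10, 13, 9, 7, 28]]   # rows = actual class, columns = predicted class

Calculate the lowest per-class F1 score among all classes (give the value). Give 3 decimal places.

Per-class F1 score (2·TP/(2·TP+FP+FN)):
  cat: TP=41, FP=14+6+5+5+12=42, FN=7+3+3+0+1=14 → 82/138 = 0.5942
  dog: TP=41, FP=7+5+10+9+10=41, FN=14+9+11+6+9=49 → 82/172 = 0.4767
  bird: TP=88, FP=3+9+6+16+13=47, FN=6+5+2+2+4=19 → 176/242 = 0.7273
  fish: TP=27, FP=3+11+2+16+9=41, FN=5+10+6+6+4=31 → 54/126 = 0.4286
  horse: TP=37, FP=0+6+2+6+7=21, FN=5+9+16+16+9=55 → 74/150 = 0.4933
  frog: TP=28, FP=1+9+4+4+9=27, FN=12+10+13+9+7=51 → 56/134 = 0.4179
Lowest is class 'frog' with F1 score = 0.418.

0.418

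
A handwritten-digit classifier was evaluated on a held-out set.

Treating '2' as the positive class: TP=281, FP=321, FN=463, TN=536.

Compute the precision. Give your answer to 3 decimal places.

Precision = TP/(TP+FP) = 281/(281+321) = 281/602 = 0.467

0.467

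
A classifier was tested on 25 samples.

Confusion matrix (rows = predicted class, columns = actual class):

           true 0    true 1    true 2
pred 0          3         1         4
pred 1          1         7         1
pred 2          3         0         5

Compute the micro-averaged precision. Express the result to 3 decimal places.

0.600

Micro-averaging pools counts across classes: ΣTP=15, ΣFP=10, ΣFN=10.
Micro-precision = TP/(TP+FP) on pooled counts = 0.600 (equals overall accuracy in single-label multiclass).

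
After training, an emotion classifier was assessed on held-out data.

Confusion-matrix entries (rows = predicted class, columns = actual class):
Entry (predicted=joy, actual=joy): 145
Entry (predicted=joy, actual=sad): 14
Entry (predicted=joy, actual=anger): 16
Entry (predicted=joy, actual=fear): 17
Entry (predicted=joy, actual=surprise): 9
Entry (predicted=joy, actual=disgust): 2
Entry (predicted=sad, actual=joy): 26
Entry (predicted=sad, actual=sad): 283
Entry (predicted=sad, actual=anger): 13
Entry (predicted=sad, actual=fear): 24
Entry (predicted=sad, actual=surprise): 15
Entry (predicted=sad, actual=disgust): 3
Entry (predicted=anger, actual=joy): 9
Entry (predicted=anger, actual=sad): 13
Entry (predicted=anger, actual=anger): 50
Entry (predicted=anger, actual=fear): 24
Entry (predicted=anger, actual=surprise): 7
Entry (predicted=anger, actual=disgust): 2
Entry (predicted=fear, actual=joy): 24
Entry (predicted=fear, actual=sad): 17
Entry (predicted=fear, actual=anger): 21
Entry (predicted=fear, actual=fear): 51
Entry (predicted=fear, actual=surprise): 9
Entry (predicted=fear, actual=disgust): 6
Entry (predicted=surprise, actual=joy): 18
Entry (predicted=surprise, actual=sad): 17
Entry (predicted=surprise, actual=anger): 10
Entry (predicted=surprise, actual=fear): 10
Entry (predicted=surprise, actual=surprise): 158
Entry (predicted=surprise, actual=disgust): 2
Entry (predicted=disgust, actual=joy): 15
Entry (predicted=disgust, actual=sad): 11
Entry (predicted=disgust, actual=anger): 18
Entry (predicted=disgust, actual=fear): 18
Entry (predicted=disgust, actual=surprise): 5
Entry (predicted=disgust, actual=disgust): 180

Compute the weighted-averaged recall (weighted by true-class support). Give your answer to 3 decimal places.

Per-class recall (TP/(TP+FN)):
  joy: TP=145, FN=26+9+24+18+15=92 → 145/237 = 0.6118
  sad: TP=283, FN=14+13+17+17+11=72 → 283/355 = 0.7972
  anger: TP=50, FN=16+13+21+10+18=78 → 50/128 = 0.3906
  fear: TP=51, FN=17+24+24+10+18=93 → 51/144 = 0.3542
  surprise: TP=158, FN=9+15+7+9+5=45 → 158/203 = 0.7783
  disgust: TP=180, FN=2+3+2+6+2=15 → 180/195 = 0.9231
Weighted-recall = Σ (supportᵢ/N)·recallᵢ with N=1262: (237/1262)·0.6118 + (355/1262)·0.7972 + (128/1262)·0.3906 + (144/1262)·0.3542 + (203/1262)·0.7783 + (195/1262)·0.9231 = 0.687

0.687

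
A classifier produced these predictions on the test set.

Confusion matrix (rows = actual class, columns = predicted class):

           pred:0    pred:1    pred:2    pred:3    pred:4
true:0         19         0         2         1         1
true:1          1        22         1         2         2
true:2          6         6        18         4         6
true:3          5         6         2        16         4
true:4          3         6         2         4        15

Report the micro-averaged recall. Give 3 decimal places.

0.584

Micro-averaging pools counts across classes: ΣTP=90, ΣFP=64, ΣFN=64.
Micro-recall = TP/(TP+FN) on pooled counts = 0.584 (equals overall accuracy in single-label multiclass).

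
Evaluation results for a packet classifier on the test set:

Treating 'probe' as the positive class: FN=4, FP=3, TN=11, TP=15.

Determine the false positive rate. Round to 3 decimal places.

0.214

FPR = FP/(FP+TN) = 3/(3+11) = 0.214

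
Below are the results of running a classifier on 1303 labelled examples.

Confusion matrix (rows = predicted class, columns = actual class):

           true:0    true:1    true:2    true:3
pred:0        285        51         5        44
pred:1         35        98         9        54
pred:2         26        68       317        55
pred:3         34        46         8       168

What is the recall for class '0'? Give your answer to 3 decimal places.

0.750

One-vs-rest for '0': TP = diagonal; FP = other classes predicted '0'; FN = '0' predicted as other.
recall = TP/(TP+FN).
0: TP=285, FN=35+26+34=95 → 285/380 = 0.7500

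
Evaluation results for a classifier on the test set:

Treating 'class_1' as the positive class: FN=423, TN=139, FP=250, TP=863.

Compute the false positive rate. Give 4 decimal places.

FPR = FP/(FP+TN) = 250/(250+139) = 0.6427

0.6427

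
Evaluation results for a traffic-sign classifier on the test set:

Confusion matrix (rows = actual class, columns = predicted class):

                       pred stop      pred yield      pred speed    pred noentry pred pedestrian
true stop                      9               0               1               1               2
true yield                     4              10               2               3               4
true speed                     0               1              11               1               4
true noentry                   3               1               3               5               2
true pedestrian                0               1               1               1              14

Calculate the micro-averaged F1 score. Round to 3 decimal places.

0.583

Micro-averaging pools counts across classes: ΣTP=49, ΣFP=35, ΣFN=35.
Micro-F1 score = 2·TP/(2·TP+FP+FN) on pooled counts = 0.583 (equals overall accuracy in single-label multiclass).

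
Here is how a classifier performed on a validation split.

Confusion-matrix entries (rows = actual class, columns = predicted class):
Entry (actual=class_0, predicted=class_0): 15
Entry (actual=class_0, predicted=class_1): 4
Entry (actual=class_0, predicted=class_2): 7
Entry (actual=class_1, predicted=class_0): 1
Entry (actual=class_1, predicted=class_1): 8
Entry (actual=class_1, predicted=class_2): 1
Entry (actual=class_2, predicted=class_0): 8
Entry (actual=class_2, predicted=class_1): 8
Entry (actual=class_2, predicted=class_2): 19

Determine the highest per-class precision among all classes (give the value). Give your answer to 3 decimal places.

0.704

Per-class precision (TP/(TP+FP)):
  class_0: TP=15, FP=1+8=9 → 15/24 = 0.6250
  class_1: TP=8, FP=4+8=12 → 8/20 = 0.4000
  class_2: TP=19, FP=7+1=8 → 19/27 = 0.7037
Highest is class 'class_2' with precision = 0.704.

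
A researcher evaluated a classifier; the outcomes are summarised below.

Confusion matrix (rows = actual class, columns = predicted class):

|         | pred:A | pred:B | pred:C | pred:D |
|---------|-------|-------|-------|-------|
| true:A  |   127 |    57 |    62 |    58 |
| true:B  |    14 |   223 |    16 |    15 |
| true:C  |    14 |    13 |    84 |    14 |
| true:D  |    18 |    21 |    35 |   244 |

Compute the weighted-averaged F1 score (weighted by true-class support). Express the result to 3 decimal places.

Per-class F1 score (2·TP/(2·TP+FP+FN)):
  A: TP=127, FP=14+14+18=46, FN=57+62+58=177 → 254/477 = 0.5325
  B: TP=223, FP=57+13+21=91, FN=14+16+15=45 → 446/582 = 0.7663
  C: TP=84, FP=62+16+35=113, FN=14+13+14=41 → 168/322 = 0.5217
  D: TP=244, FP=58+15+14=87, FN=18+21+35=74 → 488/649 = 0.7519
Weighted-F1 score = Σ (supportᵢ/N)·F1 scoreᵢ with N=1015: (304/1015)·0.5325 + (268/1015)·0.7663 + (125/1015)·0.5217 + (318/1015)·0.7519 = 0.662

0.662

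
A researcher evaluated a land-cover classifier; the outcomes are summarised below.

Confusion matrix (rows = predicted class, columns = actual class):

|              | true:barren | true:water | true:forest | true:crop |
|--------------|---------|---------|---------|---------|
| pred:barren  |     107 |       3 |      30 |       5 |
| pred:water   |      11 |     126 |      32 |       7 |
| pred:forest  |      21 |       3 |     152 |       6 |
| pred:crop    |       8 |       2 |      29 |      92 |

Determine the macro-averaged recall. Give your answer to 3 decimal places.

0.783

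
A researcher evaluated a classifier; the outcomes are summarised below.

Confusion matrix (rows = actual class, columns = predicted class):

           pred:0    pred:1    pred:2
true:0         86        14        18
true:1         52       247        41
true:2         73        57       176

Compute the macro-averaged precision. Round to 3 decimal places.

Per-class precision (TP/(TP+FP)):
  0: TP=86, FP=52+73=125 → 86/211 = 0.4076
  1: TP=247, FP=14+57=71 → 247/318 = 0.7767
  2: TP=176, FP=18+41=59 → 176/235 = 0.7489
Macro-precision = mean = (0.4076 + 0.7767 + 0.7489) / 3 = 0.644

0.644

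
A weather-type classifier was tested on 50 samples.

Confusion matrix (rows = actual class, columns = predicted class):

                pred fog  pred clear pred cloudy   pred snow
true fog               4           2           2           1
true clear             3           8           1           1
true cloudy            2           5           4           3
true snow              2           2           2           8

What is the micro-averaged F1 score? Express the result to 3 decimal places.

0.480

Micro-averaging pools counts across classes: ΣTP=24, ΣFP=26, ΣFN=26.
Micro-F1 score = 2·TP/(2·TP+FP+FN) on pooled counts = 0.480 (equals overall accuracy in single-label multiclass).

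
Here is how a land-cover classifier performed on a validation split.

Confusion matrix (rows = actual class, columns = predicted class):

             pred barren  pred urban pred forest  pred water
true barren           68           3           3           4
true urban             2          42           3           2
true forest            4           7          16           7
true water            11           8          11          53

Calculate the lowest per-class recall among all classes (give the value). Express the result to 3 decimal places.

Per-class recall (TP/(TP+FN)):
  barren: TP=68, FN=3+3+4=10 → 68/78 = 0.8718
  urban: TP=42, FN=2+3+2=7 → 42/49 = 0.8571
  forest: TP=16, FN=4+7+7=18 → 16/34 = 0.4706
  water: TP=53, FN=11+8+11=30 → 53/83 = 0.6386
Lowest is class 'forest' with recall = 0.471.

0.471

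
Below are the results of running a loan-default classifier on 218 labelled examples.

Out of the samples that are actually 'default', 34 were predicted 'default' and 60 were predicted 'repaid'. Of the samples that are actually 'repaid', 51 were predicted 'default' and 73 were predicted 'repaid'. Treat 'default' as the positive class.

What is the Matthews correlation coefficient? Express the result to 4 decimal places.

MCC = (TP·TN − FP·FN) / √((TP+FP)(TP+FN)(TN+FP)(TN+FN))
Numerator = 34·73 − 51·60 = -578
Denominator = √(85·94·124·133) = √131771080 = 11479.1585
MCC = -578 / 11479.1585 = -0.0504

-0.0504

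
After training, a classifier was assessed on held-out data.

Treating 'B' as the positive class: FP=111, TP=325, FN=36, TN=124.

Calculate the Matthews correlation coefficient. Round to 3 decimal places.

MCC = (TP·TN − FP·FN) / √((TP+FP)(TP+FN)(TN+FP)(TN+FN))
Numerator = 325·124 − 111·36 = 36304
Denominator = √(436·361·235·160) = √5918089600 = 76929.1206
MCC = 36304 / 76929.1206 = 0.472

0.472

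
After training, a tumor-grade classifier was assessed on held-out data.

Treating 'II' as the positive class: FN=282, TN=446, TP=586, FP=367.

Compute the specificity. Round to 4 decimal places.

0.5486

Specificity = TN/(TN+FP) = 446/(446+367) = 0.5486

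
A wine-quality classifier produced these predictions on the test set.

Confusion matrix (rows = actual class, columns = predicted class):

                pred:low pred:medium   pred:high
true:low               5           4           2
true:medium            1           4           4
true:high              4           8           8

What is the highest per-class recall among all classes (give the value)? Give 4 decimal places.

Per-class recall (TP/(TP+FN)):
  low: TP=5, FN=4+2=6 → 5/11 = 0.45455
  medium: TP=4, FN=1+4=5 → 4/9 = 0.44444
  high: TP=8, FN=4+8=12 → 8/20 = 0.40000
Highest is class 'low' with recall = 0.4545.

0.4545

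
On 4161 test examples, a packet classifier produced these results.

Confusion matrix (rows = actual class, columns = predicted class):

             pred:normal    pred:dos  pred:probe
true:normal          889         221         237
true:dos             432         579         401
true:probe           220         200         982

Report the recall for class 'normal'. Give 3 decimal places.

Take TP from the diagonal, FP from the rest of the 'normal' prediction marginal, FN from the rest of the 'normal' actual marginal.
recall = TP/(TP+FN).
normal: TP=889, FN=221+237=458 → 889/1347 = 0.6600

0.660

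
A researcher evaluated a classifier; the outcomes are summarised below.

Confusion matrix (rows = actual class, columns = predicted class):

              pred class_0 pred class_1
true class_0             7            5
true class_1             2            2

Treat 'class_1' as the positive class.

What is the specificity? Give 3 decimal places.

Specificity = TN/(TN+FP) = 7/(7+5) = 0.583

0.583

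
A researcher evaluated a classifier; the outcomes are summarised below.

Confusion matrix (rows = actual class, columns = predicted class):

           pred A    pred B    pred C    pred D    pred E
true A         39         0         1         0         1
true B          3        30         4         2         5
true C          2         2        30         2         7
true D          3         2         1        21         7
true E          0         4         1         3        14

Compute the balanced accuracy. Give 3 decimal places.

0.717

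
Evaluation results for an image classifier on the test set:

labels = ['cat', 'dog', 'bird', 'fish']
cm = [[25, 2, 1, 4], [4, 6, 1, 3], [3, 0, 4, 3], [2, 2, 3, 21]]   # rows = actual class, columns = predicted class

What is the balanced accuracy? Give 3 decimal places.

0.590

Balanced accuracy = mean of per-class recall.
  cat: recall = 25/32 = 0.7813
  dog: recall = 6/14 = 0.4286
  bird: recall = 4/10 = 0.4000
  fish: recall = 21/28 = 0.7500
Mean = (0.7813 + 0.4286 + 0.4000 + 0.7500) / 4 = 0.590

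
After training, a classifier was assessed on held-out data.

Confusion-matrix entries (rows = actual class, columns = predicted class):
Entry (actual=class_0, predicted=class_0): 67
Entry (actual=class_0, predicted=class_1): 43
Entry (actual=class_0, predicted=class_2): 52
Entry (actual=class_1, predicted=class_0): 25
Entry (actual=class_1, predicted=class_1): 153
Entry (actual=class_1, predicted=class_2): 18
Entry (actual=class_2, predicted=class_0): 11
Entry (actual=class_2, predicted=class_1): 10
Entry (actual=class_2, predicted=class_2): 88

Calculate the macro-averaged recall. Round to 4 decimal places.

0.6672

Per-class recall (TP/(TP+FN)):
  class_0: TP=67, FN=43+52=95 → 67/162 = 0.41358
  class_1: TP=153, FN=25+18=43 → 153/196 = 0.78061
  class_2: TP=88, FN=11+10=21 → 88/109 = 0.80734
Macro-recall = mean = (0.41358 + 0.78061 + 0.80734) / 3 = 0.6672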